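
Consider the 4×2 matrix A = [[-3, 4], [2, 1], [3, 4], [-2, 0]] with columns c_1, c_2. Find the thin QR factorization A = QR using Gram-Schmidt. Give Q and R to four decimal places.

Q = [[-0.5883, 0.7382], [0.3922, 0.1476], [0.5883, 0.6577], [-0.3922, 0.0268]], R = [[5.0990, 0.3922], [0.0000, 5.7312]]

c_1 = (-3, 2, 3, -2); ‖c_1‖ = 5.0990, so e_1 = (-0.5883, 0.3922, 0.5883, -0.3922).
e_1·c_2 = (-0.5883)·4 + 0.3922·1 + 0.5883·4 + (-0.3922)·0 = 0.3922.
u_2 = c_2 − 0.3922·e_1 = (4.2308, 0.8462, 3.7692, 0.1538).
‖u_2‖ = 5.7312, so e_2 = (0.7382, 0.1476, 0.6577, 0.0268).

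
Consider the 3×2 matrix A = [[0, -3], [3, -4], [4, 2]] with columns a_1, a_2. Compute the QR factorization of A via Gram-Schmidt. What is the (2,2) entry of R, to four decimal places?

r_{22} = 5.3254

q_1 = a_1/‖a_1‖ = (0, 3, 4)/5.0000 = (0.0000, 0.6000, 0.8000).
r_{12} = q_1·a_2 = -0.8000.
u_2 = a_2 + 0.8000·q_1 = (-3.0000, -3.5200, 2.6400).
r_{22} = ‖u_2‖ = 5.3254.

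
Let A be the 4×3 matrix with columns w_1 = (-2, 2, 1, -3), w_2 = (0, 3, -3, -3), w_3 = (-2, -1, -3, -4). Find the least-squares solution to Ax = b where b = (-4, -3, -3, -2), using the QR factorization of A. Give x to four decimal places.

x = (-0.1370, -0.6210, 1.3562)

w_1 = (-2, 2, 1, -3); ‖w_1‖ = 4.2426, so e_1 = (-0.4714, 0.4714, 0.2357, -0.7071).
e_1·w_2 = (-0.4714)·0 + 0.4714·3 + 0.2357·(-3) + (-0.7071)·(-3) = 2.8284.
u_2 = w_2 − 2.8284·e_1 = (1.3333, 1.6667, -3.6667, -1.0000).
‖u_2‖ = 4.3589, so e_2 = (0.3059, 0.3824, -0.8412, -0.2294).
e_1·w_3 = (-0.4714)·(-2) + 0.4714·(-1) + 0.2357·(-3) + (-0.7071)·(-4) = 2.5927; e_2·w_3 = 0.3059·(-2) + 0.3824·(-1) + (-0.8412)·(-3) + (-0.2294)·(-4) = 2.4471.
u_3 = w_3 − 2.5927·e_1 − 2.4471·e_2 = (-1.5263, -3.1579, -1.5526, -1.6053).
‖u_3‖ = 4.1581, so e_3 = (-0.3671, -0.7595, -0.3734, -0.3861).
Qᵀb = (1.1785, 0.6118, 5.6390).
Back-substitute: x_3 = 5.6390/4.1581 = 1.3562.
x_2 = (0.6118 − 2.4471·1.3562)/4.3589 = -0.6210.
x_1 = (1.1785 − 2.8284·(-0.6210) − 2.5927·1.3562)/4.2426 = -0.1370.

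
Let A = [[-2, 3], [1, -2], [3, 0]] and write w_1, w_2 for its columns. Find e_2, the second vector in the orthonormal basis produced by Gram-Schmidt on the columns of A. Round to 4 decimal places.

e_2 = (0.6397, -0.4921, 0.5905)

w_1 = (-2, 1, 3); ‖w_1‖ = 3.7417, so e_1 = (-0.5345, 0.2673, 0.8018).
e_1·w_2 = (-0.5345)·3 + 0.2673·(-2) + 0.8018·0 = -2.1381.
u_2 = w_2 + 2.1381·e_1 = (1.8571, -1.4286, 1.7143).
‖u_2‖ = 2.9032, so e_2 = (0.6397, -0.4921, 0.5905).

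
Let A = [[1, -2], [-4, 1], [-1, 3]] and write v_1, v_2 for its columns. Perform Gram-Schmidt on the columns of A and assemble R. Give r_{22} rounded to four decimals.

q_1 = v_1/‖v_1‖ = (1, -4, -1)/4.2426 = (0.2357, -0.9428, -0.2357).
r_{12} = q_1·v_2 = -2.1213.
u_2 = v_2 + 2.1213·q_1 = (-1.5000, -1.0000, 2.5000).
r_{22} = ‖u_2‖ = 3.0822.

r_{22} = 3.0822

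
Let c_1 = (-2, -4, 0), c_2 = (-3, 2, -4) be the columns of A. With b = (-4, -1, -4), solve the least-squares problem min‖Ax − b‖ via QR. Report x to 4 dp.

x = (0.6944, 0.9444)

c_1 = (-2, -4, 0); ‖c_1‖ = 4.4721, so e_1 = (-0.4472, -0.8944, 0.0000).
e_1·c_2 = (-0.4472)·(-3) + (-0.8944)·2 + 0.0000·(-4) = -0.4472.
u_2 = c_2 + 0.4472·e_1 = (-3.2000, 1.6000, -4.0000).
‖u_2‖ = 5.3666, so e_2 = (-0.5963, 0.2981, -0.7454).
Qᵀb = (2.6833, 5.0684).
Back-substitute: x_2 = 5.0684/5.3666 = 0.9444.
x_1 = (2.6833 + 0.4472·0.9444)/4.4721 = 0.6944.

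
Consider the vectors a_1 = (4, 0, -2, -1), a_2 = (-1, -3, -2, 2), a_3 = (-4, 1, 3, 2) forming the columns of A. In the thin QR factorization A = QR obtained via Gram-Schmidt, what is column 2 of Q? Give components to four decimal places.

a_1 = (4, 0, -2, -1); ‖a_1‖ = 4.5826, so e_1 = (0.8729, 0.0000, -0.4364, -0.2182).
e_1·a_2 = 0.8729·(-1) + 0.0000·(-3) + (-0.4364)·(-2) + (-0.2182)·2 = -0.4364.
u_2 = a_2 + 0.4364·e_1 = (-0.6190, -3.0000, -2.1905, 1.9048).
‖u_2‖ = 4.2201, so e_2 = (-0.1467, -0.7109, -0.5191, 0.4514).

e_2 = (-0.1467, -0.7109, -0.5191, 0.4514)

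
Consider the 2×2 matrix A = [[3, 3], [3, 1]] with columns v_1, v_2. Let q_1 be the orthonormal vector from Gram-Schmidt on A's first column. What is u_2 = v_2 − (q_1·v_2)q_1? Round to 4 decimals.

u_2 = (1.0000, -1.0000)

q_1 = v_1/‖v_1‖ = (3, 3)/4.2426 = (0.7071, 0.7071).
r_{12} = q_1·v_2 = 2.8284.
u_2 = v_2 − 2.8284·q_1 = (1.0000, -1.0000).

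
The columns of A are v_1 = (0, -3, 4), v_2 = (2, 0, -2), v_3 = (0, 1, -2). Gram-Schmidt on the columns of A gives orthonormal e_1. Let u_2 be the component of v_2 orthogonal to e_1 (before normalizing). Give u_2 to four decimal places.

v_1 = (0, -3, 4); ‖v_1‖ = 5.0000, so e_1 = (0.0000, -0.6000, 0.8000).
e_1·v_2 = 0.0000·2 + (-0.6000)·0 + 0.8000·(-2) = -1.6000.
u_2 = v_2 + 1.6000·e_1 = (2.0000, -0.9600, -0.7200).

u_2 = (2.0000, -0.9600, -0.7200)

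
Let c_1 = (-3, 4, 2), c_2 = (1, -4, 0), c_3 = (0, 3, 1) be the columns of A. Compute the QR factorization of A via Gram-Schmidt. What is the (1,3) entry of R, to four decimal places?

r_{13} = 2.5997

c_1 = (-3, 4, 2); ‖c_1‖ = 5.3852, so e_1 = (-0.5571, 0.7428, 0.3714).
r_{13} = e_1·c_3 = 2.5997.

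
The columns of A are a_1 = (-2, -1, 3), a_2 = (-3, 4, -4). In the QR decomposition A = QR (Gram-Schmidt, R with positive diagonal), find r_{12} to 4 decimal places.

r_{12} = -2.6726

e_1 = a_1/‖a_1‖ = (-2, -1, 3)/3.7417 = (-0.5345, -0.2673, 0.8018).
r_{12} = e_1·a_2 = -2.6726.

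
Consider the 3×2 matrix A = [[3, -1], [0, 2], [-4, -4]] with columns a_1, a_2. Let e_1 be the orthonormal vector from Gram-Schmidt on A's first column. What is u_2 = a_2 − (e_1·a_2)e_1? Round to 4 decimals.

u_2 = (-2.5600, 2.0000, -1.9200)

a_1 = (3, 0, -4); ‖a_1‖ = 5.0000, so e_1 = (0.6000, 0.0000, -0.8000).
e_1·a_2 = 0.6000·(-1) + 0.0000·2 + (-0.8000)·(-4) = 2.6000.
u_2 = a_2 − 2.6000·e_1 = (-2.5600, 2.0000, -1.9200).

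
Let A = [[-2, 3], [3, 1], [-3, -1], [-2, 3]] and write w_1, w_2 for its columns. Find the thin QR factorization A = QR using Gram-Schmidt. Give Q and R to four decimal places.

Q = [[-0.3922, 0.5883], [0.5883, 0.3922], [-0.5883, -0.3922], [-0.3922, 0.5883]], R = [[5.0990, -1.1767], [0.0000, 4.3146]]

w_1 = (-2, 3, -3, -2); ‖w_1‖ = 5.0990, so q_1 = (-0.3922, 0.5883, -0.5883, -0.3922).
q_1·w_2 = (-0.3922)·3 + 0.5883·1 + (-0.5883)·(-1) + (-0.3922)·3 = -1.1767.
u_2 = w_2 + 1.1767·q_1 = (2.5385, 1.6923, -1.6923, 2.5385).
‖u_2‖ = 4.3146, so q_2 = (0.5883, 0.3922, -0.3922, 0.5883).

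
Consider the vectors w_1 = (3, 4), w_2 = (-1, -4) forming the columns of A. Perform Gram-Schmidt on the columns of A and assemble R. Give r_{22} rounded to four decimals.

w_1 = (3, 4); ‖w_1‖ = 5.0000, so q_1 = (0.6000, 0.8000).
q_1·w_2 = 0.6000·(-1) + 0.8000·(-4) = -3.8000.
u_2 = w_2 + 3.8000·q_1 = (1.2800, -0.9600).
r_{22} = ‖u_2‖ = 1.6000.

r_{22} = 1.6000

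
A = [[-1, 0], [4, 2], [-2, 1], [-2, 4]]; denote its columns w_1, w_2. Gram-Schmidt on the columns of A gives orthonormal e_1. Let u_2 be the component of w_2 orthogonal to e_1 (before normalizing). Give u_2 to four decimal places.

e_1 = w_1/‖w_1‖ = (-1, 4, -2, -2)/5.0000 = (-0.2000, 0.8000, -0.4000, -0.4000).
r_{12} = e_1·w_2 = -0.4000.
u_2 = w_2 + 0.4000·e_1 = (-0.0800, 2.3200, 0.8400, 3.8400).

u_2 = (-0.0800, 2.3200, 0.8400, 3.8400)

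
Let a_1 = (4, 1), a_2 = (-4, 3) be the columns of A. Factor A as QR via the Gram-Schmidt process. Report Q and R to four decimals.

Q = [[0.9701, -0.2425], [0.2425, 0.9701]], R = [[4.1231, -3.1530], [0.0000, 3.8806]]

a_1 = (4, 1); ‖a_1‖ = 4.1231, so q_1 = (0.9701, 0.2425).
q_1·a_2 = 0.9701·(-4) + 0.2425·3 = -3.1530.
u_2 = a_2 + 3.1530·q_1 = (-0.9412, 3.7647).
‖u_2‖ = 3.8806, so q_2 = (-0.2425, 0.9701).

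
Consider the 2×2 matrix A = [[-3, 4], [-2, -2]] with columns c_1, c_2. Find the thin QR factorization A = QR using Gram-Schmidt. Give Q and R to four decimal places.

Q = [[-0.8321, 0.5547], [-0.5547, -0.8321]], R = [[3.6056, -2.2188], [0.0000, 3.8829]]

q_1 = c_1/‖c_1‖ = (-3, -2)/3.6056 = (-0.8321, -0.5547).
r_{12} = q_1·c_2 = -2.2188.
u_2 = c_2 + 2.2188·q_1 = (2.1538, -3.2308).
‖u_2‖ = 3.8829, so q_2 = (0.5547, -0.8321).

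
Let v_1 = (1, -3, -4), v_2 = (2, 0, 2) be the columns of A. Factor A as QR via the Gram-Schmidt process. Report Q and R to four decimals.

q_1 = v_1/‖v_1‖ = (1, -3, -4)/5.0990 = (0.1961, -0.5883, -0.7845).
r_{12} = q_1·v_2 = -1.1767.
u_2 = v_2 + 1.1767·q_1 = (2.2308, -0.6923, 1.0769).
‖u_2‖ = 2.5720, so q_2 = (0.8673, -0.2692, 0.4187).

Q = [[0.1961, 0.8673], [-0.5883, -0.2692], [-0.7845, 0.4187]], R = [[5.0990, -1.1767], [0.0000, 2.5720]]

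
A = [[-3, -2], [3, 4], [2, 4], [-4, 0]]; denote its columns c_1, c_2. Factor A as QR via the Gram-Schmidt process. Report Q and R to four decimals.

c_1 = (-3, 3, 2, -4); ‖c_1‖ = 6.1644, so e_1 = (-0.4867, 0.4867, 0.3244, -0.6489).
e_1·c_2 = (-0.4867)·(-2) + 0.4867·4 + 0.3244·4 + (-0.6489)·0 = 4.2178.
u_2 = c_2 − 4.2178·e_1 = (0.0526, 1.9474, 2.6316, 2.7368).
‖u_2‖ = 4.2674, so e_2 = (0.0123, 0.4563, 0.6167, 0.6413).

Q = [[-0.4867, 0.0123], [0.4867, 0.4563], [0.3244, 0.6167], [-0.6489, 0.6413]], R = [[6.1644, 4.2178], [0.0000, 4.2674]]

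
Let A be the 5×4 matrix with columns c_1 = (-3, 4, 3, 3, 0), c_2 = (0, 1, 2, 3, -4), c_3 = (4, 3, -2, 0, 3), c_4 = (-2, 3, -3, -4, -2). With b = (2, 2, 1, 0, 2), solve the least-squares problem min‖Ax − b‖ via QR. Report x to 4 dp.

q_1 = c_1/‖c_1‖ = (-3, 4, 3, 3, 0)/6.5574 = (-0.4575, 0.6100, 0.4575, 0.4575, 0.0000).
r_{12} = q_1·c_2 = 2.8975.
u_2 = c_2 − 2.8975·q_1 = (1.3256, -0.7674, 0.6744, 1.6744, -4.0000).
‖u_2‖ = 4.6481, so q_2 = (0.2852, -0.1651, 0.1451, 0.3602, -0.8606).
r_{13} = q_1·c_3 = -0.9150; r_{23} = q_2·c_3 = -2.2265.
u_3 = c_3 + 0.9150·q_1 + 2.2265·q_2 = (4.2164, 3.1905, -1.2583, 1.2207, 1.0840).
‖u_3‖ = 5.6750, so q_3 = (0.7430, 0.5622, -0.2217, 0.2151, 0.1910).
r_{14} = q_1·c_4 = -0.4575; r_{24} = q_2·c_4 = -1.2208; r_{34} = q_3·c_4 = -0.3765.
u_4 = c_4 + 0.4575·q_1 + 1.2208·q_2 + 0.3765·q_3 = (-1.5814, 3.2892, -2.6970, -3.2699, -2.9787).
‖u_4‖ = 6.3371, so q_4 = (-0.2495, 0.5190, -0.4256, -0.5160, -0.4700).
Qᵀb = (0.7625, -1.3359, 2.7706, -0.8267).
Back-substitute: x_4 = -0.8267/6.3371 = -0.1305.
x_3 = (2.7706 + 0.3765·(-0.1305))/5.6750 = 0.4796.
x_2 = (-1.3359 + 2.2265·0.4796 + 1.2208·(-0.1305))/4.6481 = -0.0920.
x_1 = (0.7625 − 2.8975·(-0.0920) + 0.9150·0.4796 + 0.4575·(-0.1305))/6.5574 = 0.2147.

x = (0.2147, -0.0920, 0.4796, -0.1305)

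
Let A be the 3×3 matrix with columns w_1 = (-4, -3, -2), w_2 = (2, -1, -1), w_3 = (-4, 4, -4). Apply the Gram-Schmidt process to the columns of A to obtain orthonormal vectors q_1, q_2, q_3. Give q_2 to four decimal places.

q_2 = (0.6650, -0.5493, -0.5060)

q_1 = w_1/‖w_1‖ = (-4, -3, -2)/5.3852 = (-0.7428, -0.5571, -0.3714).
r_{12} = q_1·w_2 = -0.5571.
u_2 = w_2 + 0.5571·q_1 = (1.5862, -1.3103, -1.2069).
‖u_2‖ = 2.3853, so q_2 = (0.6650, -0.5493, -0.5060).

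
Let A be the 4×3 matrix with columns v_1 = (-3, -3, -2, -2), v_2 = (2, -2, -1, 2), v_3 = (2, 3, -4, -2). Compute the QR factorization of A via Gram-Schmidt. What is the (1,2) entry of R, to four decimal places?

r_{12} = -0.3922

e_1 = v_1/‖v_1‖ = (-3, -3, -2, -2)/5.0990 = (-0.5883, -0.5883, -0.3922, -0.3922).
r_{12} = e_1·v_2 = -0.3922.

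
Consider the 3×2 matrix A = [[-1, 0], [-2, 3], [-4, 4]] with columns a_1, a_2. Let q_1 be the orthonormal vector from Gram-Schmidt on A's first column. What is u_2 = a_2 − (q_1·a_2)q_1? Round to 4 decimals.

u_2 = (-1.0476, 0.9048, -0.1905)

a_1 = (-1, -2, -4); ‖a_1‖ = 4.5826, so q_1 = (-0.2182, -0.4364, -0.8729).
q_1·a_2 = (-0.2182)·0 + (-0.4364)·3 + (-0.8729)·4 = -4.8008.
u_2 = a_2 + 4.8008·q_1 = (-1.0476, 0.9048, -0.1905).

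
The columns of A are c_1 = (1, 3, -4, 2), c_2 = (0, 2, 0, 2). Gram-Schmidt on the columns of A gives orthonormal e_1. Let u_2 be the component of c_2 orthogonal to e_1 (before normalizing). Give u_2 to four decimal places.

u_2 = (-0.3333, 1.0000, 1.3333, 1.3333)

c_1 = (1, 3, -4, 2); ‖c_1‖ = 5.4772, so e_1 = (0.1826, 0.5477, -0.7303, 0.3651).
e_1·c_2 = 0.1826·0 + 0.5477·2 + (-0.7303)·0 + 0.3651·2 = 1.8257.
u_2 = c_2 − 1.8257·e_1 = (-0.3333, 1.0000, 1.3333, 1.3333).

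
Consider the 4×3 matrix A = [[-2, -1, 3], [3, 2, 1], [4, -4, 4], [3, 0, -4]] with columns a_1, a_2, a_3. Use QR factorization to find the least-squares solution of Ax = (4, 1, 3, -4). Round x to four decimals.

e_1 = a_1/‖a_1‖ = (-2, 3, 4, 3)/6.1644 = (-0.3244, 0.4867, 0.6489, 0.4867).
r_{12} = e_1·a_2 = -1.2978.
u_2 = a_2 + 1.2978·e_1 = (-1.4211, 2.6316, -3.1579, 0.6316).
‖u_2‖ = 4.3950, so e_2 = (-0.3233, 0.5988, -0.7185, 0.1437).
r_{13} = e_1·a_3 = 0.1622; r_{23} = e_2·a_3 = -3.8202.
u_3 = a_3 − 0.1622·e_1 + 3.8202·e_2 = (1.8174, 3.2084, 1.1499, -3.5300).
‖u_3‖ = 5.2326, so e_3 = (0.3473, 0.6132, 0.2197, -0.6746).
Qᵀb = (-0.8111, -3.4250, 5.3602).
Back-substitute: x_3 = 5.3602/5.2326 = 1.0244.
x_2 = (-3.4250 + 3.8202·1.0244)/4.3950 = 0.1111.
x_1 = (-0.8111 + 1.2978·0.1111 − 0.1622·1.0244)/6.1644 = -0.1351.

x = (-0.1351, 0.1111, 1.0244)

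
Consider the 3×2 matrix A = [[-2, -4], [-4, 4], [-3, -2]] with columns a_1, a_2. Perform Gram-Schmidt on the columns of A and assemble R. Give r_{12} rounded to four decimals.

r_{12} = -0.3714

q_1 = a_1/‖a_1‖ = (-2, -4, -3)/5.3852 = (-0.3714, -0.7428, -0.5571).
r_{12} = q_1·a_2 = -0.3714.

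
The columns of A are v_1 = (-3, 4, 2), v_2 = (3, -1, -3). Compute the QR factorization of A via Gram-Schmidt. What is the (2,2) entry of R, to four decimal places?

v_1 = (-3, 4, 2); ‖v_1‖ = 5.3852, so e_1 = (-0.5571, 0.7428, 0.3714).
e_1·v_2 = (-0.5571)·3 + 0.7428·(-1) + 0.3714·(-3) = -3.5282.
u_2 = v_2 + 3.5282·e_1 = (1.0345, 1.6207, -1.6897).
r_{22} = ‖u_2‖ = 2.5596.

r_{22} = 2.5596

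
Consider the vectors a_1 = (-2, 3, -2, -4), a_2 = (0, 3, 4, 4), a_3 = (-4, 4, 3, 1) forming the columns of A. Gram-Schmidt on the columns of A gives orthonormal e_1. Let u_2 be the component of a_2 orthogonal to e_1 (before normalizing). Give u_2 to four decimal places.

e_1 = a_1/‖a_1‖ = (-2, 3, -2, -4)/5.7446 = (-0.3482, 0.5222, -0.3482, -0.6963).
r_{12} = e_1·a_2 = -2.6112.
u_2 = a_2 + 2.6112·e_1 = (-0.9091, 4.3636, 3.0909, 2.1818).

u_2 = (-0.9091, 4.3636, 3.0909, 2.1818)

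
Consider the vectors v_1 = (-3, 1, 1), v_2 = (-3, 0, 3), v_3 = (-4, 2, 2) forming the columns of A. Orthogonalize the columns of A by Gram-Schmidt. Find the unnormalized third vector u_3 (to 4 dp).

v_1 = (-3, 1, 1); ‖v_1‖ = 3.3166, so e_1 = (-0.9045, 0.3015, 0.3015).
e_1·v_2 = (-0.9045)·(-3) + 0.3015·0 + 0.3015·3 = 3.6181.
u_2 = v_2 − 3.6181·e_1 = (0.2727, -1.0909, 1.9091).
‖u_2‖ = 2.2156, so e_2 = (0.1231, -0.4924, 0.8616).
e_1·v_3 = (-0.9045)·(-4) + 0.3015·2 + 0.3015·2 = 4.8242; e_2·v_3 = 0.1231·(-4) + (-0.4924)·2 + 0.8616·2 = 0.2462.
u_3 = v_3 − 4.8242·e_1 − 0.2462·e_2 = (0.3333, 0.6667, 0.3333).

u_3 = (0.3333, 0.6667, 0.3333)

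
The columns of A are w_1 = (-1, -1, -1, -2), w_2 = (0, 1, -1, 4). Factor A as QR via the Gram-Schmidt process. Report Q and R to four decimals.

w_1 = (-1, -1, -1, -2); ‖w_1‖ = 2.6458, so q_1 = (-0.3780, -0.3780, -0.3780, -0.7559).
q_1·w_2 = (-0.3780)·0 + (-0.3780)·1 + (-0.3780)·(-1) + (-0.7559)·4 = -3.0237.
u_2 = w_2 + 3.0237·q_1 = (-1.1429, -0.1429, -2.1429, 1.7143).
‖u_2‖ = 2.9761, so q_2 = (-0.3840, -0.0480, -0.7200, 0.5760).

Q = [[-0.3780, -0.3840], [-0.3780, -0.0480], [-0.3780, -0.7200], [-0.7559, 0.5760]], R = [[2.6458, -3.0237], [0.0000, 2.9761]]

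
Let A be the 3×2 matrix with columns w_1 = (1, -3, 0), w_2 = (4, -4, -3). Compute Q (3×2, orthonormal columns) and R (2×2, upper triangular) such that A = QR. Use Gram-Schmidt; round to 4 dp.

Q = [[0.3162, 0.6116], [-0.9487, 0.2039], [0.0000, -0.7645]], R = [[3.1623, 5.0596], [0.0000, 3.9243]]

w_1 = (1, -3, 0); ‖w_1‖ = 3.1623, so e_1 = (0.3162, -0.9487, 0.0000).
e_1·w_2 = 0.3162·4 + (-0.9487)·(-4) + 0.0000·(-3) = 5.0596.
u_2 = w_2 − 5.0596·e_1 = (2.4000, 0.8000, -3.0000).
‖u_2‖ = 3.9243, so e_2 = (0.6116, 0.2039, -0.7645).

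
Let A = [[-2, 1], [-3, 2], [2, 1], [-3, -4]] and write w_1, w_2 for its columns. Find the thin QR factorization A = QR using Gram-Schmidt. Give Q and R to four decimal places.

Q = [[-0.3922, 0.3219], [-0.5883, 0.5930], [0.3922, 0.1186], [-0.5883, -0.7285]], R = [[5.0990, 1.1767], [0.0000, 4.5404]]

q_1 = w_1/‖w_1‖ = (-2, -3, 2, -3)/5.0990 = (-0.3922, -0.5883, 0.3922, -0.5883).
r_{12} = q_1·w_2 = 1.1767.
u_2 = w_2 − 1.1767·q_1 = (1.4615, 2.6923, 0.5385, -3.3077).
‖u_2‖ = 4.5404, so q_2 = (0.3219, 0.5930, 0.1186, -0.7285).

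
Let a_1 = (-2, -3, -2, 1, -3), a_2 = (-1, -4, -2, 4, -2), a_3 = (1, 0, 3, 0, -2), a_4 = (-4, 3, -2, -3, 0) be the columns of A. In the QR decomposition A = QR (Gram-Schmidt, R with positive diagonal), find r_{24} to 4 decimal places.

r_{24} = -4.6259

a_1 = (-2, -3, -2, 1, -3); ‖a_1‖ = 5.1962, so e_1 = (-0.3849, -0.5774, -0.3849, 0.1925, -0.5774).
e_1·a_2 = (-0.3849)·(-1) + (-0.5774)·(-4) + (-0.3849)·(-2) + 0.1925·4 + (-0.5774)·(-2) = 5.3886.
u_2 = a_2 − 5.3886·e_1 = (1.0741, -0.8889, 0.0741, 2.9630, 1.1111).
‖u_2‖ = 3.4588, so e_2 = (0.3105, -0.2570, 0.0214, 0.8567, 0.3212).
r_{24} = e_2·a_4 = -4.6259.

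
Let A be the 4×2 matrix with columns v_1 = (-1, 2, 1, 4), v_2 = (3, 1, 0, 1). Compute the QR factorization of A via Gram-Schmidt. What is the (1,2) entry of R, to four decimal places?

v_1 = (-1, 2, 1, 4); ‖v_1‖ = 4.6904, so e_1 = (-0.2132, 0.4264, 0.2132, 0.8528).
r_{12} = e_1·v_2 = 0.6396.

r_{12} = 0.6396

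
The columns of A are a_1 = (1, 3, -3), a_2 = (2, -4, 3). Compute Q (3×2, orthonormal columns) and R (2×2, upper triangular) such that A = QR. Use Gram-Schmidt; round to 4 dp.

Q = [[0.2294, 0.9487], [0.6882, -0.3162], [-0.6882, 0.0000]], R = [[4.3589, -4.3589], [0.0000, 3.1623]]

a_1 = (1, 3, -3); ‖a_1‖ = 4.3589, so q_1 = (0.2294, 0.6882, -0.6882).
q_1·a_2 = 0.2294·2 + 0.6882·(-4) + (-0.6882)·3 = -4.3589.
u_2 = a_2 + 4.3589·q_1 = (3.0000, -1.0000, 0.0000).
‖u_2‖ = 3.1623, so q_2 = (0.9487, -0.3162, 0.0000).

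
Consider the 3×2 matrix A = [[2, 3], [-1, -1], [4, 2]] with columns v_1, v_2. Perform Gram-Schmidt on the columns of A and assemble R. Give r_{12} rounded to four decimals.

v_1 = (2, -1, 4); ‖v_1‖ = 4.5826, so q_1 = (0.4364, -0.2182, 0.8729).
r_{12} = q_1·v_2 = 3.2733.

r_{12} = 3.2733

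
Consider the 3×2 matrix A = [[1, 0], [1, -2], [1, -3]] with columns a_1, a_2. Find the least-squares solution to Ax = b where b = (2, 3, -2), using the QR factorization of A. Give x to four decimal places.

a_1 = (1, 1, 1); ‖a_1‖ = 1.7321, so e_1 = (0.5774, 0.5774, 0.5774).
e_1·a_2 = 0.5774·0 + 0.5774·(-2) + 0.5774·(-3) = -2.8868.
u_2 = a_2 + 2.8868·e_1 = (1.6667, -0.3333, -1.3333).
‖u_2‖ = 2.1602, so e_2 = (0.7715, -0.1543, -0.6172).
Qᵀb = (1.7321, 2.3146).
Back-substitute: x_2 = 2.3146/2.1602 = 1.0714.
x_1 = (1.7321 + 2.8868·1.0714)/1.7321 = 2.7857.

x = (2.7857, 1.0714)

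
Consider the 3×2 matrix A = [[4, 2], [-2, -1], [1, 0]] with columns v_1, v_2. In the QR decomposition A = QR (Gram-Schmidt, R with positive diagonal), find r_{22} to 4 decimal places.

r_{22} = 0.4880

v_1 = (4, -2, 1); ‖v_1‖ = 4.5826, so q_1 = (0.8729, -0.4364, 0.2182).
q_1·v_2 = 0.8729·2 + (-0.4364)·(-1) + 0.2182·0 = 2.1822.
u_2 = v_2 − 2.1822·q_1 = (0.0952, -0.0476, -0.4762).
r_{22} = ‖u_2‖ = 0.4880.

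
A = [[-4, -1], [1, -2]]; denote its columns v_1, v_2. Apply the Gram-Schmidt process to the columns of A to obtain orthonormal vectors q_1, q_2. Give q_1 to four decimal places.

q_1 = (-0.9701, 0.2425)

v_1 = (-4, 1); ‖v_1‖ = 4.1231, so q_1 = (-0.9701, 0.2425).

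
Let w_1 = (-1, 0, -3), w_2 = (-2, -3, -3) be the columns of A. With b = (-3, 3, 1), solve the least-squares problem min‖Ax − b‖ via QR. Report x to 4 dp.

x = (0.6667, -0.6061)

w_1 = (-1, 0, -3); ‖w_1‖ = 3.1623, so e_1 = (-0.3162, 0.0000, -0.9487).
e_1·w_2 = (-0.3162)·(-2) + 0.0000·(-3) + (-0.9487)·(-3) = 3.4785.
u_2 = w_2 − 3.4785·e_1 = (-0.9000, -3.0000, 0.3000).
‖u_2‖ = 3.1464, so e_2 = (-0.2860, -0.9535, 0.0953).
Qᵀb = (0.0000, -1.9069).
Back-substitute: x_2 = -1.9069/3.1464 = -0.6061.
x_1 = (0.0000 − 3.4785·(-0.6061))/3.1623 = 0.6667.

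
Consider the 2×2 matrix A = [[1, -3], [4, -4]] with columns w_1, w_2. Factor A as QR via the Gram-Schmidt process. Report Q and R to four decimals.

e_1 = w_1/‖w_1‖ = (1, 4)/4.1231 = (0.2425, 0.9701).
r_{12} = e_1·w_2 = -4.6082.
u_2 = w_2 + 4.6082·e_1 = (-1.8824, 0.4706).
‖u_2‖ = 1.9403, so e_2 = (-0.9701, 0.2425).

Q = [[0.2425, -0.9701], [0.9701, 0.2425]], R = [[4.1231, -4.6082], [0.0000, 1.9403]]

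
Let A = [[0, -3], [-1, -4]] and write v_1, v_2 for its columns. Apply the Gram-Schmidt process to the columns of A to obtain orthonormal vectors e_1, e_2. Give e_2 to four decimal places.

v_1 = (0, -1); ‖v_1‖ = 1.0000, so e_1 = (0.0000, -1.0000).
e_1·v_2 = 0.0000·(-3) + (-1.0000)·(-4) = 4.0000.
u_2 = v_2 − 4.0000·e_1 = (-3.0000, 0.0000).
‖u_2‖ = 3.0000, so e_2 = (-1.0000, 0.0000).

e_2 = (-1.0000, 0.0000)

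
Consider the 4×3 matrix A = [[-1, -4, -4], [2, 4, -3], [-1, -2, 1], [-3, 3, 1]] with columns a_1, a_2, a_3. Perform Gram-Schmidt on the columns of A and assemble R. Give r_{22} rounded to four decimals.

r_{22} = 6.5828

a_1 = (-1, 2, -1, -3); ‖a_1‖ = 3.8730, so e_1 = (-0.2582, 0.5164, -0.2582, -0.7746).
e_1·a_2 = (-0.2582)·(-4) + 0.5164·4 + (-0.2582)·(-2) + (-0.7746)·3 = 1.2910.
u_2 = a_2 − 1.2910·e_1 = (-3.6667, 3.3333, -1.6667, 4.0000).
r_{22} = ‖u_2‖ = 6.5828.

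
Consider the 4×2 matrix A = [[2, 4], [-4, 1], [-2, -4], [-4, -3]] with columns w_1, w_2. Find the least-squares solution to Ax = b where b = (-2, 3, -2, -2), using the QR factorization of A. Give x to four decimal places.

x = (-0.3478, 0.4130)

w_1 = (2, -4, -2, -4); ‖w_1‖ = 6.3246, so q_1 = (0.3162, -0.6325, -0.3162, -0.6325).
q_1·w_2 = 0.3162·4 + (-0.6325)·1 + (-0.3162)·(-4) + (-0.6325)·(-3) = 3.7947.
u_2 = w_2 − 3.7947·q_1 = (2.8000, 3.4000, -2.8000, -0.6000).
‖u_2‖ = 5.2536, so q_2 = (0.5330, 0.6472, -0.5330, -0.1142).
Qᵀb = (-0.6325, 2.1700).
Back-substitute: x_2 = 2.1700/5.2536 = 0.4130.
x_1 = (-0.6325 − 3.7947·0.4130)/6.3246 = -0.3478.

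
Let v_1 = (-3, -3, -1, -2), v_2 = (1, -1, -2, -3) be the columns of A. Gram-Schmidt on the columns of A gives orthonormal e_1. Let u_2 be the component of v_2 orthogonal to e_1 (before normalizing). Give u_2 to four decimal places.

u_2 = (2.0435, 0.0435, -1.6522, -2.3043)

e_1 = v_1/‖v_1‖ = (-3, -3, -1, -2)/4.7958 = (-0.6255, -0.6255, -0.2085, -0.4170).
r_{12} = e_1·v_2 = 1.6681.
u_2 = v_2 − 1.6681·e_1 = (2.0435, 0.0435, -1.6522, -2.3043).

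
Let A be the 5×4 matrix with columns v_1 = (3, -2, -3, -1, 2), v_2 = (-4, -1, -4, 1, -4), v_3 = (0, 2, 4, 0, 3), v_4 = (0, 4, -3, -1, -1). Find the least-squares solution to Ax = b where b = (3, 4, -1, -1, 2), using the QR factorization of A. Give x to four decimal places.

v_1 = (3, -2, -3, -1, 2); ‖v_1‖ = 5.1962, so q_1 = (0.5774, -0.3849, -0.5774, -0.1925, 0.3849).
q_1·v_2 = 0.5774·(-4) + (-0.3849)·(-1) + (-0.5774)·(-4) + (-0.1925)·1 + 0.3849·(-4) = -1.3472.
u_2 = v_2 + 1.3472·q_1 = (-3.2222, -1.5185, -4.7778, 0.7407, -3.4815).
‖u_2‖ = 6.9416, so q_2 = (-0.4642, -0.2188, -0.6883, 0.1067, -0.5015).
q_1·v_3 = 0.5774·0 + (-0.3849)·2 + (-0.5774)·4 + (-0.1925)·0 + 0.3849·3 = -1.9245; q_2·v_3 = (-0.4642)·0 + (-0.2188)·2 + (-0.6883)·4 + 0.1067·0 + (-0.5015)·3 = -4.6953.
u_3 = v_3 + 1.9245·q_1 + 4.6953·q_2 = (-1.0684, 0.2321, -0.3428, 0.1307, 1.3859).
‖u_3‖ = 1.8029, so q_3 = (-0.5926, 0.1288, -0.1901, 0.0725, 0.7687).
q_1·v_4 = 0.5774·0 + (-0.3849)·4 + (-0.5774)·(-3) + (-0.1925)·(-1) + 0.3849·(-1) = 0.0000; q_2·v_4 = (-0.4642)·0 + (-0.2188)·4 + (-0.6883)·(-3) + 0.1067·(-1) + (-0.5015)·(-1) = 1.5847; q_3·v_4 = (-0.5926)·0 + 0.1288·4 + (-0.1901)·(-3) + 0.0725·(-1) + 0.7687·(-1) = 0.2443.
u_4 = v_4 + 0.0000·q_1 − 1.5847·q_2 − 0.2443·q_3 = (0.8803, 4.3152, -1.8629, -1.1868, -0.3930).
‖u_4‖ = 4.9426, so q_4 = (0.1781, 0.8731, -0.3769, -0.2401, -0.0795).
Qᵀb = (1.7321, -2.6891, 0.3922, 4.4846).
Back-substitute: x_4 = 4.4846/4.9426 = 0.9073.
x_3 = (0.3922 − 0.2443·0.9073)/1.8029 = 0.0946.
x_2 = (-2.6891 + 4.6953·0.0946 − 1.5847·0.9073)/6.9416 = -0.5305.
x_1 = (1.7321 + 1.3472·(-0.5305) + 1.9245·0.0946 + 0.0000·0.9073)/5.1962 = 0.2308.

x = (0.2308, -0.5305, 0.0946, 0.9073)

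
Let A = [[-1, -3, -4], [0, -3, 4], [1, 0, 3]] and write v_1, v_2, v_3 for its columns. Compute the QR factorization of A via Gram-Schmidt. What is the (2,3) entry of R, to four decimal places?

r_{23} = -2.8577

v_1 = (-1, 0, 1); ‖v_1‖ = 1.4142, so q_1 = (-0.7071, 0.0000, 0.7071).
q_1·v_2 = (-0.7071)·(-3) + 0.0000·(-3) + 0.7071·0 = 2.1213.
u_2 = v_2 − 2.1213·q_1 = (-1.5000, -3.0000, -1.5000).
‖u_2‖ = 3.6742, so q_2 = (-0.4082, -0.8165, -0.4082).
r_{23} = q_2·v_3 = -2.8577.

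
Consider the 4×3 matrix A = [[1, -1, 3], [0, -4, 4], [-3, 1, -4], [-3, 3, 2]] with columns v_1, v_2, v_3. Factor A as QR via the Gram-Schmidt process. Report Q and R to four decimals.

Q = [[0.2294, -0.0742, 0.3994], [0.0000, -0.9401, 0.2742], [-0.6882, -0.2474, -0.5484], [-0.6882, 0.2226, 0.6816]], R = [[4.3589, -2.9824, 2.0647], [0.0000, 4.2550, -2.5481], [0.0000, 0.0000, 5.8519]]

v_1 = (1, 0, -3, -3); ‖v_1‖ = 4.3589, so q_1 = (0.2294, 0.0000, -0.6882, -0.6882).
q_1·v_2 = 0.2294·(-1) + 0.0000·(-4) + (-0.6882)·1 + (-0.6882)·3 = -2.9824.
u_2 = v_2 + 2.9824·q_1 = (-0.3158, -4.0000, -1.0526, 0.9474).
‖u_2‖ = 4.2550, so q_2 = (-0.0742, -0.9401, -0.2474, 0.2226).
q_1·v_3 = 0.2294·3 + 0.0000·4 + (-0.6882)·(-4) + (-0.6882)·2 = 2.0647; q_2·v_3 = (-0.0742)·3 + (-0.9401)·4 + (-0.2474)·(-4) + 0.2226·2 = -2.5481.
u_3 = v_3 − 2.0647·q_1 + 2.5481·q_2 = (2.3372, 1.6047, -3.2093, 3.9884).
‖u_3‖ = 5.8519, so q_3 = (0.3994, 0.2742, -0.5484, 0.6816).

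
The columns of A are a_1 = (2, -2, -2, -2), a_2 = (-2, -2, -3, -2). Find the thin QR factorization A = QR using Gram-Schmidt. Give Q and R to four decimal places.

a_1 = (2, -2, -2, -2); ‖a_1‖ = 4.0000, so q_1 = (0.5000, -0.5000, -0.5000, -0.5000).
q_1·a_2 = 0.5000·(-2) + (-0.5000)·(-2) + (-0.5000)·(-3) + (-0.5000)·(-2) = 2.5000.
u_2 = a_2 − 2.5000·q_1 = (-3.2500, -0.7500, -1.7500, -0.7500).
‖u_2‖ = 3.8406, so q_2 = (-0.8462, -0.1953, -0.4557, -0.1953).

Q = [[0.5000, -0.8462], [-0.5000, -0.1953], [-0.5000, -0.4557], [-0.5000, -0.1953]], R = [[4.0000, 2.5000], [0.0000, 3.8406]]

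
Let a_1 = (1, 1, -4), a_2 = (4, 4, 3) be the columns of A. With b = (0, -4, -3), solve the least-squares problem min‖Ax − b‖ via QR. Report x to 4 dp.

q_1 = a_1/‖a_1‖ = (1, 1, -4)/4.2426 = (0.2357, 0.2357, -0.9428).
r_{12} = q_1·a_2 = -0.9428.
u_2 = a_2 + 0.9428·q_1 = (4.2222, 4.2222, 2.1111).
‖u_2‖ = 6.3333, so q_2 = (0.6667, 0.6667, 0.3333).
Qᵀb = (1.8856, -3.6667).
Back-substitute: x_2 = -3.6667/6.3333 = -0.5789.
x_1 = (1.8856 + 0.9428·(-0.5789))/4.2426 = 0.3158.

x = (0.3158, -0.5789)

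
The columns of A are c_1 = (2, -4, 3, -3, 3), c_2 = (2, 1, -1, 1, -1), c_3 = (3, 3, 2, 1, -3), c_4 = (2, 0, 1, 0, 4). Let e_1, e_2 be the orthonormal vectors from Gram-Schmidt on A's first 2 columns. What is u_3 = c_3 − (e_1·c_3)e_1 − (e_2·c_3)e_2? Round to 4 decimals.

u_3 = (0.2068, 1.6542, 3.3559, -0.3559, -1.6441)

c_1 = (2, -4, 3, -3, 3); ‖c_1‖ = 6.8557, so e_1 = (0.2917, -0.5835, 0.4376, -0.4376, 0.4376).
e_1·c_2 = 0.2917·2 + (-0.5835)·1 + 0.4376·(-1) + (-0.4376)·1 + 0.4376·(-1) = -1.3128.
u_2 = c_2 + 1.3128·e_1 = (2.3830, 0.2340, -0.4255, 0.4255, -0.4255).
‖u_2‖ = 2.5053, so e_2 = (0.9512, 0.0934, -0.1699, 0.1699, -0.1699).
e_1·c_3 = 0.2917·3 + (-0.5835)·3 + 0.4376·2 + (-0.4376)·1 + 0.4376·(-3) = -1.7504; e_2·c_3 = 0.9512·3 + 0.0934·3 + (-0.1699)·2 + 0.1699·1 + (-0.1699)·(-3) = 3.4735.
u_3 = c_3 + 1.7504·e_1 − 3.4735·e_2 = (0.2068, 1.6542, 3.3559, -0.3559, -1.6441).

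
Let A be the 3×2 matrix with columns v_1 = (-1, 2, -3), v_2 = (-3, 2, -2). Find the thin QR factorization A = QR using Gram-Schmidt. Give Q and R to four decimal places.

Q = [[-0.2673, -0.9331], [0.5345, 0.0643], [-0.8018, 0.3539]], R = [[3.7417, 3.4744], [0.0000, 2.2200]]

v_1 = (-1, 2, -3); ‖v_1‖ = 3.7417, so e_1 = (-0.2673, 0.5345, -0.8018).
e_1·v_2 = (-0.2673)·(-3) + 0.5345·2 + (-0.8018)·(-2) = 3.4744.
u_2 = v_2 − 3.4744·e_1 = (-2.0714, 0.1429, 0.7857).
‖u_2‖ = 2.2200, so e_2 = (-0.9331, 0.0643, 0.3539).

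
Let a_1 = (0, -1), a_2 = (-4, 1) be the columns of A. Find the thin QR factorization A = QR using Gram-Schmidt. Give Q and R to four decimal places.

Q = [[0.0000, -1.0000], [-1.0000, 0.0000]], R = [[1.0000, -1.0000], [0.0000, 4.0000]]

a_1 = (0, -1); ‖a_1‖ = 1.0000, so e_1 = (0.0000, -1.0000).
e_1·a_2 = 0.0000·(-4) + (-1.0000)·1 = -1.0000.
u_2 = a_2 + 1.0000·e_1 = (-4.0000, 0.0000).
‖u_2‖ = 4.0000, so e_2 = (-1.0000, 0.0000).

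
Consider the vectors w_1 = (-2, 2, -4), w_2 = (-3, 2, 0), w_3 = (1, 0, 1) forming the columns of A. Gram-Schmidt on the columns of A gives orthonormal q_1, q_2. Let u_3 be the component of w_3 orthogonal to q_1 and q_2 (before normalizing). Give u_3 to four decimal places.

u_3 = (0.3774, 0.5660, 0.0943)

w_1 = (-2, 2, -4); ‖w_1‖ = 4.8990, so q_1 = (-0.4082, 0.4082, -0.8165).
q_1·w_2 = (-0.4082)·(-3) + 0.4082·2 + (-0.8165)·0 = 2.0412.
u_2 = w_2 − 2.0412·q_1 = (-2.1667, 1.1667, 1.6667).
‖u_2‖ = 2.9721, so q_2 = (-0.7290, 0.3925, 0.5608).
q_1·w_3 = (-0.4082)·1 + 0.4082·0 + (-0.8165)·1 = -1.2247; q_2·w_3 = (-0.7290)·1 + 0.3925·0 + 0.5608·1 = -0.1682.
u_3 = w_3 + 1.2247·q_1 + 0.1682·q_2 = (0.3774, 0.5660, 0.0943).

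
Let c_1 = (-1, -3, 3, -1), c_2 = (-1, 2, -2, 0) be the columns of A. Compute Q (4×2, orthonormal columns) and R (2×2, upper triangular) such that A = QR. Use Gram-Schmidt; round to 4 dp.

Q = [[-0.2236, -0.9024], [-0.6708, 0.2038], [0.6708, -0.2038], [-0.2236, -0.3202]], R = [[4.4721, -2.4597], [0.0000, 1.7176]]

c_1 = (-1, -3, 3, -1); ‖c_1‖ = 4.4721, so e_1 = (-0.2236, -0.6708, 0.6708, -0.2236).
e_1·c_2 = (-0.2236)·(-1) + (-0.6708)·2 + 0.6708·(-2) + (-0.2236)·0 = -2.4597.
u_2 = c_2 + 2.4597·e_1 = (-1.5500, 0.3500, -0.3500, -0.5500).
‖u_2‖ = 1.7176, so e_2 = (-0.9024, 0.2038, -0.2038, -0.3202).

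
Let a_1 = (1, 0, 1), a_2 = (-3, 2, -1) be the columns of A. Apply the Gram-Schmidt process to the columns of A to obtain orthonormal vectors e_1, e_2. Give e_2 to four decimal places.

e_2 = (-0.4082, 0.8165, 0.4082)

a_1 = (1, 0, 1); ‖a_1‖ = 1.4142, so e_1 = (0.7071, 0.0000, 0.7071).
e_1·a_2 = 0.7071·(-3) + 0.0000·2 + 0.7071·(-1) = -2.8284.
u_2 = a_2 + 2.8284·e_1 = (-1.0000, 2.0000, 1.0000).
‖u_2‖ = 2.4495, so e_2 = (-0.4082, 0.8165, 0.4082).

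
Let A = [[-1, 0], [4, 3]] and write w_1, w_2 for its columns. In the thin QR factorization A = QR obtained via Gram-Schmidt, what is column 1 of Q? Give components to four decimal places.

e_1 = (-0.2425, 0.9701)

w_1 = (-1, 4); ‖w_1‖ = 4.1231, so e_1 = (-0.2425, 0.9701).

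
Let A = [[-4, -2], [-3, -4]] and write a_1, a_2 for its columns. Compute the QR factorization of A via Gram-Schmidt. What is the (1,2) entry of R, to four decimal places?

a_1 = (-4, -3); ‖a_1‖ = 5.0000, so q_1 = (-0.8000, -0.6000).
r_{12} = q_1·a_2 = 4.0000.

r_{12} = 4.0000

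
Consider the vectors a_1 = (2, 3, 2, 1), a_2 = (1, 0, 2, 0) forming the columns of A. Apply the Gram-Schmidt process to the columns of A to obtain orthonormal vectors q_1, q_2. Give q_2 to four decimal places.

q_2 = (0.1925, -0.5774, 0.7698, -0.1925)

a_1 = (2, 3, 2, 1); ‖a_1‖ = 4.2426, so q_1 = (0.4714, 0.7071, 0.4714, 0.2357).
q_1·a_2 = 0.4714·1 + 0.7071·0 + 0.4714·2 + 0.2357·0 = 1.4142.
u_2 = a_2 − 1.4142·q_1 = (0.3333, -1.0000, 1.3333, -0.3333).
‖u_2‖ = 1.7321, so q_2 = (0.1925, -0.5774, 0.7698, -0.1925).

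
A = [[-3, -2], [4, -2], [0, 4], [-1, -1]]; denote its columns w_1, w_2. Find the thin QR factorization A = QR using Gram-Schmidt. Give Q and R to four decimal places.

Q = [[-0.5883, -0.4234], [0.7845, -0.3695], [0.0000, 0.8006], [-0.1961, -0.2079]], R = [[5.0990, -0.1961], [0.0000, 4.9962]]

w_1 = (-3, 4, 0, -1); ‖w_1‖ = 5.0990, so e_1 = (-0.5883, 0.7845, 0.0000, -0.1961).
e_1·w_2 = (-0.5883)·(-2) + 0.7845·(-2) + 0.0000·4 + (-0.1961)·(-1) = -0.1961.
u_2 = w_2 + 0.1961·e_1 = (-2.1154, -1.8462, 4.0000, -1.0385).
‖u_2‖ = 4.9962, so e_2 = (-0.4234, -0.3695, 0.8006, -0.2079).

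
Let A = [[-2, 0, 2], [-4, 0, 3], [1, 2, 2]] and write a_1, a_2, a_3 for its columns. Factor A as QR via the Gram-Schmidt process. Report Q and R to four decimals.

a_1 = (-2, -4, 1); ‖a_1‖ = 4.5826, so q_1 = (-0.4364, -0.8729, 0.2182).
q_1·a_2 = (-0.4364)·0 + (-0.8729)·0 + 0.2182·2 = 0.4364.
u_2 = a_2 − 0.4364·q_1 = (0.1905, 0.3810, 1.9048).
‖u_2‖ = 1.9518, so q_2 = (0.0976, 0.1952, 0.9759).
q_1·a_3 = (-0.4364)·2 + (-0.8729)·3 + 0.2182·2 = -3.0551; q_2·a_3 = 0.0976·2 + 0.1952·3 + 0.9759·2 = 2.7325.
u_3 = a_3 + 3.0551·q_1 − 2.7325·q_2 = (0.4000, -0.2000, 0.0000).
‖u_3‖ = 0.4472, so q_3 = (0.8944, -0.4472, 0.0000).

Q = [[-0.4364, 0.0976, 0.8944], [-0.8729, 0.1952, -0.4472], [0.2182, 0.9759, 0.0000]], R = [[4.5826, 0.4364, -3.0551], [0.0000, 1.9518, 2.7325], [0.0000, 0.0000, 0.4472]]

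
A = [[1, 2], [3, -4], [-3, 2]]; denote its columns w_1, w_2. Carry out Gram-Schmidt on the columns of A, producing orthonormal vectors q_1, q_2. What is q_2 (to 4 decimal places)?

q_1 = w_1/‖w_1‖ = (1, 3, -3)/4.3589 = (0.2294, 0.6882, -0.6882).
r_{12} = q_1·w_2 = -3.6707.
u_2 = w_2 + 3.6707·q_1 = (2.8421, -1.4737, -0.5263).
‖u_2‖ = 3.2444, so q_2 = (0.8760, -0.4542, -0.1622).

q_2 = (0.8760, -0.4542, -0.1622)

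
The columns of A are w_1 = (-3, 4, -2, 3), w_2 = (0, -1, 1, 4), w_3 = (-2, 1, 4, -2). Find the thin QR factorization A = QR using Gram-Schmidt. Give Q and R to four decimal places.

q_1 = w_1/‖w_1‖ = (-3, 4, -2, 3)/6.1644 = (-0.4867, 0.6489, -0.3244, 0.4867).
r_{12} = q_1·w_2 = 0.9733.
u_2 = w_2 − 0.9733·q_1 = (0.4737, -1.6316, 1.3158, 3.5263).
‖u_2‖ = 4.1295, so q_2 = (0.1147, -0.3951, 0.3186, 0.8539).
r_{13} = q_1·w_3 = -0.6489; r_{23} = q_2·w_3 = -1.0579.
u_3 = w_3 + 0.6489·q_1 + 1.0579·q_2 = (-2.1944, 1.0031, 4.1265, -0.7809).
‖u_3‖ = 4.8435, so q_3 = (-0.4531, 0.2071, 0.8520, -0.1612).

Q = [[-0.4867, 0.1147, -0.4531], [0.6489, -0.3951, 0.2071], [-0.3244, 0.3186, 0.8520], [0.4867, 0.8539, -0.1612]], R = [[6.1644, 0.9733, -0.6489], [0.0000, 4.1295, -1.0579], [0.0000, 0.0000, 4.8435]]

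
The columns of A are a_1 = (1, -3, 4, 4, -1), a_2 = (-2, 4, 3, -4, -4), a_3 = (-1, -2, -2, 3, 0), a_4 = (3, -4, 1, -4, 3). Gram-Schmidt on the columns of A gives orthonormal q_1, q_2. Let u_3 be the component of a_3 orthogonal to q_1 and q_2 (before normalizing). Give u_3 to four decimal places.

a_1 = (1, -3, 4, 4, -1); ‖a_1‖ = 6.5574, so q_1 = (0.1525, -0.4575, 0.6100, 0.6100, -0.1525).
q_1·a_2 = 0.1525·(-2) + (-0.4575)·4 + 0.6100·3 + 0.6100·(-4) + (-0.1525)·(-4) = -2.1350.
u_2 = a_2 + 2.1350·q_1 = (-1.6744, 3.0233, 4.3023, -2.6977, -4.3256).
‖u_2‖ = 7.5128, so q_2 = (-0.2229, 0.4024, 0.5727, -0.3591, -0.5758).
q_1·a_3 = 0.1525·(-1) + (-0.4575)·(-2) + 0.6100·(-2) + 0.6100·3 + (-0.1525)·0 = 1.3725; q_2·a_3 = (-0.2229)·(-1) + 0.4024·(-2) + 0.5727·(-2) + (-0.3591)·3 + (-0.5758)·0 = -2.8045.
u_3 = a_3 − 1.3725·q_1 + 2.8045·q_2 = (-1.8344, -0.2435, -1.2311, 1.1557, -1.4054).

u_3 = (-1.8344, -0.2435, -1.2311, 1.1557, -1.4054)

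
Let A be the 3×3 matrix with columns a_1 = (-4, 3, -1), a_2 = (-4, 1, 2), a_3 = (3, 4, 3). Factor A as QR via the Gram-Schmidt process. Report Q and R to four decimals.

a_1 = (-4, 3, -1); ‖a_1‖ = 5.0990, so q_1 = (-0.7845, 0.5883, -0.1961).
q_1·a_2 = (-0.7845)·(-4) + 0.5883·1 + (-0.1961)·2 = 3.3340.
u_2 = a_2 − 3.3340·q_1 = (-1.3846, -0.9615, 2.6538).
‖u_2‖ = 3.1440, so q_2 = (-0.4404, -0.3058, 0.8441).
q_1·a_3 = (-0.7845)·3 + 0.5883·4 + (-0.1961)·3 = -0.5883; q_2·a_3 = (-0.4404)·3 + (-0.3058)·4 + 0.8441·3 = -0.0122.
u_3 = a_3 + 0.5883·q_1 + 0.0122·q_2 = (2.5331, 4.3424, 2.8949).
‖u_3‖ = 5.8012, so q_3 = (0.4366, 0.7485, 0.4990).

Q = [[-0.7845, -0.4404, 0.4366], [0.5883, -0.3058, 0.7485], [-0.1961, 0.8441, 0.4990]], R = [[5.0990, 3.3340, -0.5883], [0.0000, 3.1440, -0.0122], [0.0000, 0.0000, 5.8012]]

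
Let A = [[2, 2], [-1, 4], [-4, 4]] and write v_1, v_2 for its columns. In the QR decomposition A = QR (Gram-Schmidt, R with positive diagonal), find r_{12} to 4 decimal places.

r_{12} = -3.4915

v_1 = (2, -1, -4); ‖v_1‖ = 4.5826, so q_1 = (0.4364, -0.2182, -0.8729).
r_{12} = q_1·v_2 = -3.4915.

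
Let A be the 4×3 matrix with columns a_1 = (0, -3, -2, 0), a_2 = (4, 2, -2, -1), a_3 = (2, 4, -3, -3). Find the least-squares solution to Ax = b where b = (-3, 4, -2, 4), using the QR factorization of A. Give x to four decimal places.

x = (-0.5046, -0.6605, 0.4601)

a_1 = (0, -3, -2, 0); ‖a_1‖ = 3.6056, so e_1 = (0.0000, -0.8321, -0.5547, 0.0000).
e_1·a_2 = 0.0000·4 + (-0.8321)·2 + (-0.5547)·(-2) + 0.0000·(-1) = -0.5547.
u_2 = a_2 + 0.5547·e_1 = (4.0000, 1.5385, -2.3077, -1.0000).
‖u_2‖ = 4.9691, so e_2 = (0.8050, 0.3096, -0.4644, -0.2012).
e_1·a_3 = 0.0000·2 + (-0.8321)·4 + (-0.5547)·(-3) + 0.0000·(-3) = -1.6641; e_2·a_3 = 0.8050·2 + 0.3096·4 + (-0.4644)·(-3) + (-0.2012)·(-3) = 4.8453.
u_3 = a_3 + 1.6641·e_1 − 4.8453·e_2 = (-1.9003, 1.1153, -1.6729, -2.0249).
‖u_3‖ = 3.4284, so e_3 = (-0.5543, 0.3253, -0.4880, -0.5906).
Qᵀb = (-2.2188, -1.0527, 1.5774).
Back-substitute: x_3 = 1.5774/3.4284 = 0.4601.
x_2 = (-1.0527 − 4.8453·0.4601)/4.9691 = -0.6605.
x_1 = (-2.2188 + 0.5547·(-0.6605) + 1.6641·0.4601)/3.6056 = -0.5046.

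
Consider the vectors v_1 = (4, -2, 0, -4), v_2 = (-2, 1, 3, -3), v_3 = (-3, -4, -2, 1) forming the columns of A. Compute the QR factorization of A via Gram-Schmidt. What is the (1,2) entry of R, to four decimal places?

r_{12} = 0.3333

v_1 = (4, -2, 0, -4); ‖v_1‖ = 6.0000, so e_1 = (0.6667, -0.3333, 0.0000, -0.6667).
r_{12} = e_1·v_2 = 0.3333.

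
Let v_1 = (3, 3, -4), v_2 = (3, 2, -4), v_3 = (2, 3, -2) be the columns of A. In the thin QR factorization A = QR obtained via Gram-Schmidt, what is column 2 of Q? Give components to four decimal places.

q_1 = v_1/‖v_1‖ = (3, 3, -4)/5.8310 = (0.5145, 0.5145, -0.6860).
r_{12} = q_1·v_2 = 5.3165.
u_2 = v_2 − 5.3165·q_1 = (0.2647, -0.7353, -0.3529).
‖u_2‖ = 0.8575, so q_2 = (0.3087, -0.8575, -0.4116).

q_2 = (0.3087, -0.8575, -0.4116)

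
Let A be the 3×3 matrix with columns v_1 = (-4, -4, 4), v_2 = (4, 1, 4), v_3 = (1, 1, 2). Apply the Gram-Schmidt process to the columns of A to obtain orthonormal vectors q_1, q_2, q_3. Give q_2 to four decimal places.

q_1 = v_1/‖v_1‖ = (-4, -4, 4)/6.9282 = (-0.5774, -0.5774, 0.5774).
r_{12} = q_1·v_2 = -0.5774.
u_2 = v_2 + 0.5774·q_1 = (3.6667, 0.6667, 4.3333).
‖u_2‖ = 5.7155, so q_2 = (0.6415, 0.1166, 0.7582).

q_2 = (0.6415, 0.1166, 0.7582)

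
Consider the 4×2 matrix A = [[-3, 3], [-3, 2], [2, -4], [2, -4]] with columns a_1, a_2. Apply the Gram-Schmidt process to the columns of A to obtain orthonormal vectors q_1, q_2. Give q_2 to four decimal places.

q_2 = (-0.2035, -0.5562, -0.5698, -0.5698)

q_1 = a_1/‖a_1‖ = (-3, -3, 2, 2)/5.0990 = (-0.5883, -0.5883, 0.3922, 0.3922).
r_{12} = q_1·a_2 = -6.0796.
u_2 = a_2 + 6.0796·q_1 = (-0.5769, -1.5769, -1.6154, -1.6154).
‖u_2‖ = 2.8352, so q_2 = (-0.2035, -0.5562, -0.5698, -0.5698).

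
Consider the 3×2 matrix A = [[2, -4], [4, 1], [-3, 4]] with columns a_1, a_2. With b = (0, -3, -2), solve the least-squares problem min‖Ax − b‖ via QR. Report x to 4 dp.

x = (-0.5335, -0.5920)

q_1 = a_1/‖a_1‖ = (2, 4, -3)/5.3852 = (0.3714, 0.7428, -0.5571).
r_{12} = q_1·a_2 = -2.9711.
u_2 = a_2 + 2.9711·q_1 = (-2.8966, 3.2069, 2.3448).
‖u_2‖ = 4.9165, so q_2 = (-0.5891, 0.6523, 0.4769).
Qᵀb = (-1.1142, -2.9107).
Back-substitute: x_2 = -2.9107/4.9165 = -0.5920.
x_1 = (-1.1142 + 2.9711·(-0.5920))/5.3852 = -0.5335.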